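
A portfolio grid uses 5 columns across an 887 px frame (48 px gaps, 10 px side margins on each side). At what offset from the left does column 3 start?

Take off 20 px of margins, leaving 867 px.
Subtracting 4 gaps of 48 leaves 675 for 5 columns, so c = 135 px.
Before column 3: the margin + 2 columns + 2 gaps.
Offset = 10 + 2·(135 + 48) = 10 + 366 = 376 px.

376 px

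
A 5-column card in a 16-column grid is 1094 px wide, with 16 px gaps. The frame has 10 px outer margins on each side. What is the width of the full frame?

1094 − 4·16 = 1030; ÷5 gives c = 206 px.
Frame = 2·10 + 16·206 + 15·16 = 20 + 3296 + 240 = 3556 px.

3556 px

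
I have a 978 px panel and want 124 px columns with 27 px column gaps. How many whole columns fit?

6 columns

k columns need k·124 + (k−1)·27 = k·151 − 27.
k·151 − 27 ≤ 978 → k ≤ 1005 / 151 ≈ 6.66, so k = 6.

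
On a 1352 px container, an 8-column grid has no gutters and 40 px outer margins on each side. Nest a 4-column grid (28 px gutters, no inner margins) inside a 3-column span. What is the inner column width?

98.25 px

Subtract both margins: 1352 − 2·40 = 1272 px.
With no gutters, each column is 1272/8 = 159 px.
With no gutters, 3 columns span 3·159 = 477 px.
4d + 3·28 = 477 → 4d = 393 → d = 98.25 px.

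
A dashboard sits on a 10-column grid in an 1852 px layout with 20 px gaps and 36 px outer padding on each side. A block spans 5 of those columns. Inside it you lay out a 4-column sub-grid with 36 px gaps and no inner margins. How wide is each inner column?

193 px

Inside the margins: 1852 − 72 = 1780 px.
10 columns + 9 gaps: 10c + 9·20 = 1780.
10c = 1780 − 180 = 1600, so c = 160 px.
Span of 5: 5·160 + 4·20 = 800 + 80 = 880 px.
4d + 3·36 = 880 → 4d = 772 → d = 193 px.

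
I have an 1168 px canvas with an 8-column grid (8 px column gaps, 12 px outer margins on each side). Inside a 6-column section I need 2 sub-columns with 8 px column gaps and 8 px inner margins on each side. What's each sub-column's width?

416 px

Subtract both margins: 1168 − 2·12 = 1144 px.
Subtracting 7 column gaps of 8 leaves 1088 for 8 columns, so c = 136 px.
Span of 6: 6·136 + 5·8 = 816 + 40 = 856 px.
Inner content = 856 − 2·8 = 840 px.
840 − 1·8 = 832; ÷2 gives d = 416 px.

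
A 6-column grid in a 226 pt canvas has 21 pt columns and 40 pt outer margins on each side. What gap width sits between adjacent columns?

Take off 80 pt of margins, leaving 146 pt.
Columns use 126 pt, leaving 20 pt across 5 gaps = 4 pt each.

4 pt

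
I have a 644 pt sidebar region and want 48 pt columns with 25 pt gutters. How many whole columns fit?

9 columns

k columns need k·48 + (k−1)·25 = k·73 − 25.
k·73 − 25 ≤ 644 → k ≤ 669 / 73 ≈ 9.16, so k = 9.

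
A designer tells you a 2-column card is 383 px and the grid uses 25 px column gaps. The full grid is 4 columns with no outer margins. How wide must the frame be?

2c + 1·25 = 383 → 2c = 358 → c = 179 px.
Frame = 4·179 + 3·25 = 716 + 75 = 791 px.

791 px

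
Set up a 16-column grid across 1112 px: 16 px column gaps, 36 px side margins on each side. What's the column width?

Take off 72 px of margins, leaving 1040 px.
16 columns + 15 column gaps: 16c + 15·16 = 1040.
16c = 1040 − 240 = 800, so c = 50 px.

50 px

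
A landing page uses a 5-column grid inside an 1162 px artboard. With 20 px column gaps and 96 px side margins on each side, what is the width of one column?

178 px

Subtract both margins: 1162 − 2·96 = 970 px.
Subtracting 4 column gaps of 20 leaves 890 for 5 columns, so c = 178 px.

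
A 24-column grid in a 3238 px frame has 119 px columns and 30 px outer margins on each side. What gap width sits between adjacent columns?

14 px

Inside the margins: 3238 − 60 = 3178 px.
24 columns take 24·119 = 2856 px; remaining 322 splits into 23 gaps.
g = 322 / 23 = 14 px.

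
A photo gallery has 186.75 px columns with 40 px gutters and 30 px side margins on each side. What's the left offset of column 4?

Before column 4: the margin + 3 columns + 3 gutters.
Offset = 30 + 3·(186.75 + 40) = 30 + 680.25 = 710.25 px.

710.25 px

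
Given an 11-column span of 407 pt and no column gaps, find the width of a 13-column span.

481 pt

407 / 11 = 37 pt per column.
With no column gaps, 13 columns span 13·37 = 481 pt.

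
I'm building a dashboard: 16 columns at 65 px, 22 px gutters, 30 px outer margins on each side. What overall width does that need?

Total width: 2·30 + 16·65 + 15·22 = 1430 px.

1430 px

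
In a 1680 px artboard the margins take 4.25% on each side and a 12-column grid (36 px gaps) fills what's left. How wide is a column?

1680 × (1 − 2·4.25%) = 1680 × 91.5% = 1537.2 px for the columns.
Subtracting 11 gaps of 36 leaves 1141.2 for 12 columns, so c = 95.1 px.

95.1 px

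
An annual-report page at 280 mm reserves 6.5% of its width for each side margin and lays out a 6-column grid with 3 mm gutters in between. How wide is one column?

Each margin = 6.5% of 280 = 18.2 mm; content = 280 − 2·18.2 = 243.6 mm.
Subtracting 5 gutters of 3 leaves 228.6 for 6 columns, so c = 38.1 mm.

38.1 mm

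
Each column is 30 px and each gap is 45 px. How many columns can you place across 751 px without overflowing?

10 columns

k columns need k·30 + (k−1)·45 = k·75 − 45.
k·75 − 45 ≤ 751 → k ≤ 796 / 75 ≈ 10.61, so k = 10.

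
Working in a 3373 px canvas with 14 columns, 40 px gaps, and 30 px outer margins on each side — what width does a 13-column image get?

Content width = 3373 − 2·30 = 3313 px.
14 columns + 13 gaps: 14c + 13·40 = 3313.
14c = 3313 − 520 = 2793, so c = 199.5 px.
13-column span = 13·199.5 + 12·40 = 3073.5 px.

3073.5 px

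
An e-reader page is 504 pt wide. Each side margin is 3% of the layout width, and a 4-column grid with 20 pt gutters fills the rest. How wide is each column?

103.44 pt

504 × (1 − 2·3%) = 504 × 94% = 473.76 pt for the columns.
Subtracting 3 gutters of 20 leaves 413.76 for 4 columns, so c = 103.44 pt.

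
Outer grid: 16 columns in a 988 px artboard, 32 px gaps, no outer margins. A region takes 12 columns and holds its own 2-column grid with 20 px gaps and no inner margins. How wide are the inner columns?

988 − 15·32 = 508; ÷16 gives c = 31.75 px.
Span of 12: 12·31.75 + 11·32 = 381 + 352 = 733 px.
2d + 1·20 = 733 → 2d = 713 → d = 356.5 px.

356.5 px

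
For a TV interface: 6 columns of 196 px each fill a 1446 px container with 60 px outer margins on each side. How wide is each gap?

Inside the margins: 1446 − 120 = 1326 px.
6·196 + 5g = 1326 → 5g = 150 → g = 30 px.

30 px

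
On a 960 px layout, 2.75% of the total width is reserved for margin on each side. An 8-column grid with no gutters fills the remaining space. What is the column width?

Each margin = 2.75% of 960 = 26.4 px; content = 960 − 2·26.4 = 907.2 px.
With no gutters, each column is 907.2/8 = 113.4 px.

113.4 px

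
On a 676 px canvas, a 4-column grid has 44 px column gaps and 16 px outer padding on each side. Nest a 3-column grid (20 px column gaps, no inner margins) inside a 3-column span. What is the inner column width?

144 px

Inside the margins: 676 − 32 = 644 px.
644 − 3·44 = 512; ÷4 gives c = 128 px.
Span of 3: 3·128 + 2·44 = 384 + 88 = 472 px.
Subtracting 2 column gaps of 20 leaves 432 for 3 columns, so d = 144 px.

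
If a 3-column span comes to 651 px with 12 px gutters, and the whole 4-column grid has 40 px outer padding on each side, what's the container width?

651 − 2·12 = 627; ÷3 gives c = 209 px.
Adding margins, columns and gutters: 80 + 836 + 36 = 952 px.

952 px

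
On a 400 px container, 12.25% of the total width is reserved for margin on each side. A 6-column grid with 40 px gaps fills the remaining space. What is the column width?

17 px

Margins: 12.25% × 400 = 49 px each, so content = 400 − 98 = 302 px.
6 columns + 5 gaps: 6c + 5·40 = 302.
6c = 302 − 200 = 102, so c = 17 px.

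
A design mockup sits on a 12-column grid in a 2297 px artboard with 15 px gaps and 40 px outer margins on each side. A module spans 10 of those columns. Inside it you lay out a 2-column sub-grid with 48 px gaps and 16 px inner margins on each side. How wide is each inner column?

Subtract both margins: 2297 − 2·40 = 2217 px.
2217 − 11·15 = 2052; ÷12 gives c = 171 px.
Span of 10: 10·171 + 9·15 = 1710 + 135 = 1845 px.
Inner content = 1845 − 2·16 = 1813 px.
2 columns + 1 gap: 2d + 1·48 = 1813.
2d = 1813 − 48 = 1765, so d = 882.5 px.

882.5 px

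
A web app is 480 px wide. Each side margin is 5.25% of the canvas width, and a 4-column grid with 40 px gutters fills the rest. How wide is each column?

Margins: 5.25% × 480 = 25.2 px each, so content = 480 − 50.4 = 429.6 px.
Subtracting 3 gutters of 40 leaves 309.6 for 4 columns, so c = 77.4 px.

77.4 px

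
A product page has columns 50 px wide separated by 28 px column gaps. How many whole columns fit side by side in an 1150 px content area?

15 columns

15 columns: 15·50 + 14·28 = 1142 px ≤ 1150.
16 columns: 1220 px > 1150. So 15.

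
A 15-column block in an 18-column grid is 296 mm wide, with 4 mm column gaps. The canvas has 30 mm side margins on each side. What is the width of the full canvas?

15 columns + 14 column gaps: 15c + 14·4 = 296.
15c = 296 − 56 = 240, so c = 16 mm.
Total width: 2·30 + 18·16 + 17·4 = 416 mm.

416 mm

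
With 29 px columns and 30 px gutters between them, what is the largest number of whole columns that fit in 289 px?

5 columns

k columns need k·29 + (k−1)·30 = k·59 − 30.
k·59 − 30 ≤ 289 → k ≤ 319 / 59 ≈ 5.41, so k = 5.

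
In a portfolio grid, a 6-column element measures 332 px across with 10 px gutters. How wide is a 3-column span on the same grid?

161 px

Subtracting 5 gutters of 10 leaves 282 for 6 columns, so c = 47 px.
Span of 3: 3·47 + 2·10 = 141 + 20 = 161 px.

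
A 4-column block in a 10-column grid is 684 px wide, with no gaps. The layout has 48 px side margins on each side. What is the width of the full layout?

4c = 684 → c = 171 px.
Layout = 2·48 + 10·171 = 96 + 1710 = 1806 px.

1806 px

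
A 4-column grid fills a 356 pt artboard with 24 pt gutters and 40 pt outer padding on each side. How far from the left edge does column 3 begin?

Inside the margins: 356 − 80 = 276 pt.
4 columns + 3 gutters: 4c + 3·24 = 276.
4c = 276 − 72 = 204, so c = 51 pt.
Each column+gutter stride is 75 pt; 2 of them past the 40 pt margin is 40 + 150 = 190 pt.

190 pt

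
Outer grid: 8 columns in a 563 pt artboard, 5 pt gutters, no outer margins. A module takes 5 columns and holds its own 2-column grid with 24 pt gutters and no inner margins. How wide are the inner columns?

163 pt

563 − 7·5 = 528; ÷8 gives c = 66 pt.
5-column span = 5·66 + 4·5 = 350 pt.
2 columns + 1 gutter: 2d + 1·24 = 350.
2d = 350 − 24 = 326, so d = 163 pt.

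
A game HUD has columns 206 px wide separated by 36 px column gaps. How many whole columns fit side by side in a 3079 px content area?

12 columns

12 columns: 12·206 + 11·36 = 2868 px ≤ 3079.
13 columns: 3110 px > 3079. So 12.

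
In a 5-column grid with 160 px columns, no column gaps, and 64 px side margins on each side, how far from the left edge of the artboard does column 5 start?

Each column+gutter stride is 160 px; 4 of them past the 64 px margin is 64 + 640 = 704 px.

704 px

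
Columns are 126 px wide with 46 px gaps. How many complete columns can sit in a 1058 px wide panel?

6 columns: 6·126 + 5·46 = 986 px ≤ 1058.
7 columns: 1158 px > 1058. So 6.

6 columns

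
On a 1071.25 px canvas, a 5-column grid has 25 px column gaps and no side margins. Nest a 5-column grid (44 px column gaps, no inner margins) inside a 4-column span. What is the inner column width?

135.2 px

5 columns + 4 column gaps: 5c + 4·25 = 1071.25.
5c = 1071.25 − 100 = 971.25, so c = 194.25 px.
Span of 4: 4·194.25 + 3·25 = 777 + 75 = 852 px.
852 − 4·44 = 676; ÷5 gives d = 135.2 px.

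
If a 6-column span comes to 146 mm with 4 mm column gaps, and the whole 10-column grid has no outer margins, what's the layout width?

146 − 5·4 = 126; ÷6 gives c = 21 mm.
Total width: 10·21 + 9·4 = 246 mm.

246 mm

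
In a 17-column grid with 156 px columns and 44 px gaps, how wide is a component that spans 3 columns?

3 columns plus 2 gaps: 468 + 88 = 556 px.

556 px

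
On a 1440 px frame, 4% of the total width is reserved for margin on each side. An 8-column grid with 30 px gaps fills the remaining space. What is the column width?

Each margin = 4% of 1440 = 57.6 px; content = 1440 − 2·57.6 = 1324.8 px.
8c + 7·30 = 1324.8 → 8c = 1114.8 → c = 139.35 px.

139.35 px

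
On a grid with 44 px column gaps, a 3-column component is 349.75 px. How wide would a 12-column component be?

3 columns + 2 column gaps: 3c + 2·44 = 349.75.
3c = 349.75 − 88 = 261.75, so c = 87.25 px.
Span of 12: 12·87.25 + 11·44 = 1047 + 484 = 1531 px.

1531 px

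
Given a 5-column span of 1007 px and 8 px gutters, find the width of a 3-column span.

601 px

Subtracting 4 gutters of 8 leaves 975 for 5 columns, so c = 195 px.
3-column span = 3·195 + 2·8 = 601 px.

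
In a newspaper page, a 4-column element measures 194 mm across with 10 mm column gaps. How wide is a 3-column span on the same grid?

143 mm

194 − 3·10 = 164; ÷4 gives c = 41 mm.
Span of 3: 3·41 + 2·10 = 123 + 20 = 143 mm.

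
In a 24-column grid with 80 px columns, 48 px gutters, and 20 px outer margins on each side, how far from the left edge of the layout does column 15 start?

Column 15 starts at margin + 14·(column + gutter) = 20 + 14·128 = 1812 px.

1812 px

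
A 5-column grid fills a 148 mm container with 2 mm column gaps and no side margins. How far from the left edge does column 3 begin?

5 columns + 4 column gaps: 5c + 4·2 = 148.
5c = 148 − 8 = 140, so c = 28 mm.
Each column+gutter stride is 30 mm; with no margin, 2 of them is 60 mm.

60 mm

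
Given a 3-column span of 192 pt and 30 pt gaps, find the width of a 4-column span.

266 pt

3c + 2·30 = 192 → 3c = 132 → c = 44 pt.
4-column span = 4·44 + 3·30 = 266 pt.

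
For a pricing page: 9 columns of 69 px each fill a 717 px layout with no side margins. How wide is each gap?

12 px

Columns use 621 px, leaving 96 px across 8 gaps = 12 px each.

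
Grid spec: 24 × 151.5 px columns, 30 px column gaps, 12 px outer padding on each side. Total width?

Total width: 2·12 + 24·151.5 + 23·30 = 4350 px.

4350 px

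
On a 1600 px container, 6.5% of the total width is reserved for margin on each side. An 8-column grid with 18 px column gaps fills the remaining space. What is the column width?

Margins: 6.5% × 1600 = 104 px each, so content = 1600 − 208 = 1392 px.
1392 − 7·18 = 1266; ÷8 gives c = 158.25 px.

158.25 px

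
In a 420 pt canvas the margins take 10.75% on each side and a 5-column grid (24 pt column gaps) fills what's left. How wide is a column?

46.74 pt

Each margin = 10.75% of 420 = 45.15 pt; content = 420 − 2·45.15 = 329.7 pt.
329.7 − 4·24 = 233.7; ÷5 gives c = 46.74 pt.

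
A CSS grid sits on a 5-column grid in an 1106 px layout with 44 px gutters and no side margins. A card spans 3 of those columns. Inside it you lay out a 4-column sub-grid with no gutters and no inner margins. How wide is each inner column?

5 columns + 4 gutters: 5c + 4·44 = 1106.
5c = 1106 − 176 = 930, so c = 186 px.
3-column span = 3·186 + 2·44 = 646 px.
With no gutters, each column is 646/4 = 161.5 px.

161.5 px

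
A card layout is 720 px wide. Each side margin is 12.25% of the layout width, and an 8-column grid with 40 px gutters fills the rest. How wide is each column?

720 × (1 − 2·12.25%) = 720 × 75.5% = 543.6 px for the columns.
543.6 − 7·40 = 263.6; ÷8 gives c = 32.95 px.

32.95 px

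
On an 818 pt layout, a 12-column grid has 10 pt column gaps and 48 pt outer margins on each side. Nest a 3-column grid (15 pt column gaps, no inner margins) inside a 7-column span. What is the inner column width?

129 pt

Outer content = 818 − 2·48 = 722 pt.
12 columns + 11 column gaps: 12c + 11·10 = 722.
12c = 722 − 110 = 612, so c = 51 pt.
7-column span = 7·51 + 6·10 = 417 pt.
3 columns + 2 column gaps: 3d + 2·15 = 417.
3d = 417 − 30 = 387, so d = 129 pt.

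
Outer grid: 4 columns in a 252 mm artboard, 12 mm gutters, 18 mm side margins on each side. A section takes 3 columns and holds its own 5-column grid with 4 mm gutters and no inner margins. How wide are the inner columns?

28.6 mm

Inside the margins: 252 − 36 = 216 mm.
216 − 3·12 = 180; ÷4 gives c = 45 mm.
3-column span = 3·45 + 2·12 = 159 mm.
159 − 4·4 = 143; ÷5 gives d = 28.6 mm.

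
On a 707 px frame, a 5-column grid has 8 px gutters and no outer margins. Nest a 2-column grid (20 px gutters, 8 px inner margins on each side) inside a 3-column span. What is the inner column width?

192.5 px

Subtracting 4 gutters of 8 leaves 675 for 5 columns, so c = 135 px.
3 columns plus 2 gutters: 405 + 16 = 421 px.
Inner content = 421 − 2·8 = 405 px.
2 columns + 1 gutter: 2d + 1·20 = 405.
2d = 405 − 20 = 385, so d = 192.5 px.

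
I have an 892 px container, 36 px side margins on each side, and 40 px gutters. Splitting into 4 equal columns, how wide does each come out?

Inside the margins: 892 − 72 = 820 px.
4 columns + 3 gutters: 4c + 3·40 = 820.
4c = 820 − 120 = 700, so c = 175 px.

175 px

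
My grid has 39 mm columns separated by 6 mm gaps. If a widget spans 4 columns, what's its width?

174 mm

4-column span = 4·39 + 3·6 = 174 mm.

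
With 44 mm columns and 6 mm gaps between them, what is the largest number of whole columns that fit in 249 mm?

5 columns

Each extra column adds 44 + 6 = 50 mm.
(249 + 6) / 50 = 5.10, so 5 columns fit.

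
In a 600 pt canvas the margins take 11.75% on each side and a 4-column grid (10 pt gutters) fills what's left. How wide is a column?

107.25 pt

Each margin = 11.75% of 600 = 70.5 pt; content = 600 − 2·70.5 = 459 pt.
459 − 3·10 = 429; ÷4 gives c = 107.25 pt.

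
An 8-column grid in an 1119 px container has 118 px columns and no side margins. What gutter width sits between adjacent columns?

8·118 + 7g = 1119 → 7g = 175 → g = 25 px.

25 px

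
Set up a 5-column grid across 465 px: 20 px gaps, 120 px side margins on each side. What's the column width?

29 px

Content width = 465 − 2·120 = 225 px.
Subtracting 4 gaps of 20 leaves 145 for 5 columns, so c = 29 px.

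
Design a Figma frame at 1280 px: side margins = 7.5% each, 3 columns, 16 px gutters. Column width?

1280 × (1 − 2·7.5%) = 1280 × 85% = 1088 px for the columns.
Subtracting 2 gutters of 16 leaves 1056 for 3 columns, so c = 352 px.

352 px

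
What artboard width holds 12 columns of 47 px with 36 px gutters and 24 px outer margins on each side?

1008 px

Adding margins, columns and gutters: 48 + 564 + 396 = 1008 px.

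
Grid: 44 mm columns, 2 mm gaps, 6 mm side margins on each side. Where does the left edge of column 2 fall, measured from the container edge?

52 mm

Each column+gutter stride is 46 mm; 1 of them past the 6 mm margin is 6 + 46 = 52 mm.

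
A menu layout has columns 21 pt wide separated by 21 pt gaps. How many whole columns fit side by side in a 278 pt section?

7 columns: 7·21 + 6·21 = 273 pt ≤ 278.
8 columns: 315 pt > 278. So 7.

7 columns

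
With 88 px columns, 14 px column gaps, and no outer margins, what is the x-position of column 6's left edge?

No margin, so column 6 starts at 5·(column + gutter) = 5·102 = 510 px.

510 px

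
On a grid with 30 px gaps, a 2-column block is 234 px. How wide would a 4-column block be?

Subtracting 1 gap of 30 leaves 204 for 2 columns, so c = 102 px.
Span of 4: 4·102 + 3·30 = 408 + 90 = 498 px.

498 px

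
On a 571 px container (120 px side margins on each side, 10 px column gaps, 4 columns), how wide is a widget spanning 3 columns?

245.75 px

Take off 240 px of margins, leaving 331 px.
Subtracting 3 column gaps of 10 leaves 301 for 4 columns, so c = 75.25 px.
3 columns plus 2 column gaps: 225.75 + 20 = 245.75 px.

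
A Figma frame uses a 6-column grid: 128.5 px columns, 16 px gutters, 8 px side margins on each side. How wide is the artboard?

Total width: 2·8 + 6·128.5 + 5·16 = 867 px.

867 px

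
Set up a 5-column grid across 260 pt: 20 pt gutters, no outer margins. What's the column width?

36 pt

5 columns + 4 gutters: 5c + 4·20 = 260.
5c = 260 − 80 = 180, so c = 36 pt.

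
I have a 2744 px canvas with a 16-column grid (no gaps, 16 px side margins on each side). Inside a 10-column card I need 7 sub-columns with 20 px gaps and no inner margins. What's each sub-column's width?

Subtract both margins: 2744 − 2·16 = 2712 px.
With no gaps, each column is 2712/16 = 169.5 px.
With no gaps, 10 columns span 10·169.5 = 1695 px.
1695 − 6·20 = 1575; ÷7 gives d = 225 px.

225 px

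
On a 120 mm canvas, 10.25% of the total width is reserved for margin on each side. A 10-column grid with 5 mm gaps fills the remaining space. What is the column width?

5.04 mm

Margins: 10.25% × 120 = 12.3 mm each, so content = 120 − 24.6 = 95.4 mm.
Subtracting 9 gaps of 5 leaves 50.4 for 10 columns, so c = 5.04 mm.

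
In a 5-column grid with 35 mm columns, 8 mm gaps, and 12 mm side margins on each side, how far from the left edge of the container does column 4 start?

141 mm

Column 4 starts at margin + 3·(column + gutter) = 12 + 3·43 = 141 mm.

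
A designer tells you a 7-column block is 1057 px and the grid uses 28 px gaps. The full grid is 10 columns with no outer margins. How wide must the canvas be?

1057 − 6·28 = 889; ÷7 gives c = 127 px.
Summing: 1270 + 252 = 1522 px.

1522 px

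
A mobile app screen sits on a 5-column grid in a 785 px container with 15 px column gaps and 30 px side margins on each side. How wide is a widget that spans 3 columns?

429 px

Take off 60 px of margins, leaving 725 px.
Subtracting 4 column gaps of 15 leaves 665 for 5 columns, so c = 133 px.
3-column span = 3·133 + 2·15 = 429 px.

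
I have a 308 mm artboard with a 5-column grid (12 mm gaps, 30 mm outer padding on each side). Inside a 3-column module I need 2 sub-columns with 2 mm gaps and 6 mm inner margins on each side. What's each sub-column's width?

Inside the margins: 308 − 60 = 248 mm.
Subtracting 4 gaps of 12 leaves 200 for 5 columns, so c = 40 mm.
3 columns plus 2 gaps: 120 + 24 = 144 mm.
Inner content = 144 − 2·6 = 132 mm.
132 − 1·2 = 130; ÷2 gives d = 65 mm.

65 mm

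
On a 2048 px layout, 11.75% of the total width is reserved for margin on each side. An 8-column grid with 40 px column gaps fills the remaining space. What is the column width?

160.84 px

2048 × (1 − 2·11.75%) = 2048 × 76.5% = 1566.72 px for the columns.
Subtracting 7 column gaps of 40 leaves 1286.72 for 8 columns, so c = 160.84 px.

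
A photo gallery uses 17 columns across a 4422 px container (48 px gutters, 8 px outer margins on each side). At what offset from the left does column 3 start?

532 px

Content = 4422 − 2·8 = 4406 px.
17 columns + 16 gutters: 17c + 16·48 = 4406.
17c = 4406 − 768 = 3638, so c = 214 px.
Column 3 starts at margin + 2·(column + gutter) = 8 + 2·262 = 532 px.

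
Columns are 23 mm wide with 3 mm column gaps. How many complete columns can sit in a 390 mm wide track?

15 columns

15 columns: 15·23 + 14·3 = 387 mm ≤ 390.
16 columns: 413 mm > 390. So 15.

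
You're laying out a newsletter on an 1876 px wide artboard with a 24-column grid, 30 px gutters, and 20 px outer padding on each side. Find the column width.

47.75 px

Subtract both margins: 1876 − 2·20 = 1836 px.
Subtracting 23 gutters of 30 leaves 1146 for 24 columns, so c = 47.75 px.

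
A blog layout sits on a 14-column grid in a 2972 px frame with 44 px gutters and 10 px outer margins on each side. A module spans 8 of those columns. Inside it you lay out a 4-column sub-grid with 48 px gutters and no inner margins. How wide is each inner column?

381 px

Outer content = 2972 − 2·10 = 2952 px.
14c + 13·44 = 2952 → 14c = 2380 → c = 170 px.
8 columns plus 7 gutters: 1360 + 308 = 1668 px.
1668 − 3·48 = 1524; ÷4 gives d = 381 px.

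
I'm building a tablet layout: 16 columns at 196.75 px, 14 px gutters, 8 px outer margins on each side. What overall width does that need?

Adding margins, columns and gutters: 16 + 3148 + 210 = 3374 px.

3374 px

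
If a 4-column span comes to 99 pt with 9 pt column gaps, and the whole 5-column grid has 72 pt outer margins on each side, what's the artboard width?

270 pt

Subtracting 3 column gaps of 9 leaves 72 for 4 columns, so c = 18 pt.
Total width: 2·72 + 5·18 + 4·9 = 270 pt.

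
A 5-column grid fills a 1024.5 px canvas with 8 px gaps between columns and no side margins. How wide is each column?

198.5 px

5 columns + 4 gaps: 5c + 4·8 = 1024.5.
5c = 1024.5 − 32 = 992.5, so c = 198.5 px.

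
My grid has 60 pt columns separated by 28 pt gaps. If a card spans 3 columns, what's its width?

236 pt

3-column span = 3·60 + 2·28 = 236 pt.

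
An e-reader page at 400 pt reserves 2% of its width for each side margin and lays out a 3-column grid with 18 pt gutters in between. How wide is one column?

400 × (1 − 2·2%) = 400 × 96% = 384 pt for the columns.
Subtracting 2 gutters of 18 leaves 348 for 3 columns, so c = 116 pt.

116 pt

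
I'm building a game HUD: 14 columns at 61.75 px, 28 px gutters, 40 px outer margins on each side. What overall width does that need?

1308.5 px

Adding margins, columns and gutters: 80 + 864.5 + 364 = 1308.5 px.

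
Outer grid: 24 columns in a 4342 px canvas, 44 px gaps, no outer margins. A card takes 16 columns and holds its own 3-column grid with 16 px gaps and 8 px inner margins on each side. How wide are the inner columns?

944 px

4342 − 23·44 = 3330; ÷24 gives c = 138.75 px.
16 columns plus 15 gaps: 2220 + 660 = 2880 px.
Inner content = 2880 − 2·8 = 2864 px.
3 columns + 2 gaps: 3d + 2·16 = 2864.
3d = 2864 − 32 = 2832, so d = 944 px.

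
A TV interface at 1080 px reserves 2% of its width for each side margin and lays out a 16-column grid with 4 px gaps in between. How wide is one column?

Margins: 2% × 1080 = 21.6 px each, so content = 1080 − 43.2 = 1036.8 px.
Subtracting 15 gaps of 4 leaves 976.8 for 16 columns, so c = 61.05 px.

61.05 px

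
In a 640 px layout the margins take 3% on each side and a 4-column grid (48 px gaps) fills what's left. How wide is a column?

114.4 px

Each margin = 3% of 640 = 19.2 px; content = 640 − 2·19.2 = 601.6 px.
Subtracting 3 gaps of 48 leaves 457.6 for 4 columns, so c = 114.4 px.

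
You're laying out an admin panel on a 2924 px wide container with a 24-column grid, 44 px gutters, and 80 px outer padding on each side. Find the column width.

73 px

Content width = 2924 − 2·80 = 2764 px.
Subtracting 23 gutters of 44 leaves 1752 for 24 columns, so c = 73 px.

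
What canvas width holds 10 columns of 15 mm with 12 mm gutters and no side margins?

Summing: 150 + 108 = 258 mm.

258 mm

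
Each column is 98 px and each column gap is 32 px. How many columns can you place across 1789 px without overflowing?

k columns need k·98 + (k−1)·32 = k·130 − 32.
k·130 − 32 ≤ 1789 → k ≤ 1821 / 130 ≈ 14.01, so k = 14.

14 columns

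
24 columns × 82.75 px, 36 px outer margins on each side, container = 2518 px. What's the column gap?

20 px

Subtract both margins: 2518 − 2·36 = 2446 px.
24·82.75 + 23g = 2446 → 23g = 460 → g = 20 px.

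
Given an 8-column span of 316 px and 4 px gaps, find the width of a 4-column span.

316 − 7·4 = 288; ÷8 gives c = 36 px.
Span of 4: 4·36 + 3·4 = 144 + 12 = 156 px.

156 px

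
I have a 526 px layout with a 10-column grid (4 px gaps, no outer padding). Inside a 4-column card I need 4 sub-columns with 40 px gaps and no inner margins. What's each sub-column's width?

22 px

10c + 9·4 = 526 → 10c = 490 → c = 49 px.
4 columns plus 3 gaps: 196 + 12 = 208 px.
4d + 3·40 = 208 → 4d = 88 → d = 22 px.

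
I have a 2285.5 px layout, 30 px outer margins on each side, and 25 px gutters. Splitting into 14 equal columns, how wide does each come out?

Content width = 2285.5 − 2·30 = 2225.5 px.
2225.5 − 13·25 = 1900.5; ÷14 gives c = 135.75 px.

135.75 px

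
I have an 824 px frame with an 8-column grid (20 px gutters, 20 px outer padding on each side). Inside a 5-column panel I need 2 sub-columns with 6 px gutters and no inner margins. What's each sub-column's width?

238.25 px

Take off 40 px of margins, leaving 784 px.
784 − 7·20 = 644; ÷8 gives c = 80.5 px.
5 columns plus 4 gutters: 402.5 + 80 = 482.5 px.
Subtracting 1 gutter of 6 leaves 476.5 for 2 columns, so d = 238.25 px.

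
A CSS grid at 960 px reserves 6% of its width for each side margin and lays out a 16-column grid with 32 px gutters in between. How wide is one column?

Margins: 6% × 960 = 57.6 px each, so content = 960 − 115.2 = 844.8 px.
16 columns + 15 gutters: 16c + 15·32 = 844.8.
16c = 844.8 − 480 = 364.8, so c = 22.8 px.

22.8 px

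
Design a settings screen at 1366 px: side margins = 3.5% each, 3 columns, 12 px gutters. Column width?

Margins: 3.5% × 1366 = 47.81 px each, so content = 1366 − 95.62 = 1270.38 px.
3c + 2·12 = 1270.38 → 3c = 1246.38 → c = 415.46 px.

415.46 px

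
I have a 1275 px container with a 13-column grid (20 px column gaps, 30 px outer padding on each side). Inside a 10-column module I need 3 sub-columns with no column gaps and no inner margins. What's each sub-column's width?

Take off 60 px of margins, leaving 1215 px.
13 columns + 12 column gaps: 13c + 12·20 = 1215.
13c = 1215 − 240 = 975, so c = 75 px.
Span of 10: 10·75 + 9·20 = 750 + 180 = 930 px.
930 / 3 = 310 px per column.

310 px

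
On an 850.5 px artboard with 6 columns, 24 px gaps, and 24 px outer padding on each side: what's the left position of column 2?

Content = 850.5 − 2·24 = 802.5 px.
6c + 5·24 = 802.5 → 6c = 682.5 → c = 113.75 px.
Before column 2: the margin + 1 column + 1 gap.
Offset = 24 + 1·(113.75 + 24) = 24 + 137.75 = 161.75 px.

161.75 px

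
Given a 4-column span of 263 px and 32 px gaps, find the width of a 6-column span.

4 columns + 3 gaps: 4c + 3·32 = 263.
4c = 263 − 96 = 167, so c = 41.75 px.
Span of 6: 6·41.75 + 5·32 = 250.5 + 160 = 410.5 px.

410.5 px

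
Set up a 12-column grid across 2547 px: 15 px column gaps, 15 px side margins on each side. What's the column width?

196 px

Take off 30 px of margins, leaving 2517 px.
12 columns + 11 column gaps: 12c + 11·15 = 2517.
12c = 2517 − 165 = 2352, so c = 196 px.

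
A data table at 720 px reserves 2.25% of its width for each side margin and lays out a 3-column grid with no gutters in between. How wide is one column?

229.2 px

720 × (1 − 2·2.25%) = 720 × 95.5% = 687.6 px for the columns.
687.6 / 3 = 229.2 px per column.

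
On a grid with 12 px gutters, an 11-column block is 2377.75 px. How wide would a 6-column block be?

1291.5 px

11 columns + 10 gutters: 11c + 10·12 = 2377.75.
11c = 2377.75 − 120 = 2257.75, so c = 205.25 px.
6-column span = 6·205.25 + 5·12 = 1291.5 px.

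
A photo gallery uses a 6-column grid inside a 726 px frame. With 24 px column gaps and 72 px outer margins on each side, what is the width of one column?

Content width = 726 − 2·72 = 582 px.
6c + 5·24 = 582 → 6c = 462 → c = 77 px.

77 px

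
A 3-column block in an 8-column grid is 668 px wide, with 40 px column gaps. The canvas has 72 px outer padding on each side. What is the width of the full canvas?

1992 px

Subtracting 2 column gaps of 40 leaves 588 for 3 columns, so c = 196 px.
Canvas = 2·72 + 8·196 + 7·40 = 144 + 1568 + 280 = 1992 px.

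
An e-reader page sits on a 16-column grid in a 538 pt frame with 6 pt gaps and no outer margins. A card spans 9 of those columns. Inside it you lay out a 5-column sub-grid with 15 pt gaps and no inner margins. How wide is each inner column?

Subtracting 15 gaps of 6 leaves 448 for 16 columns, so c = 28 pt.
9-column span = 9·28 + 8·6 = 300 pt.
5 columns + 4 gaps: 5d + 4·15 = 300.
5d = 300 − 60 = 240, so d = 48 pt.

48 pt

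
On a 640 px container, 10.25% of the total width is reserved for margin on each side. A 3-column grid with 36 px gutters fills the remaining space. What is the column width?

Margins: 10.25% × 640 = 65.6 px each, so content = 640 − 131.2 = 508.8 px.
Subtracting 2 gutters of 36 leaves 436.8 for 3 columns, so c = 145.6 px.

145.6 px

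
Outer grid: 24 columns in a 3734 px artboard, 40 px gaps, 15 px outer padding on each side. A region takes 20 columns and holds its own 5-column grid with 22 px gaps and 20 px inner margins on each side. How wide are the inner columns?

590.4 px

Take off 30 px of margins, leaving 3704 px.
24 columns + 23 gaps: 24c + 23·40 = 3704.
24c = 3704 − 920 = 2784, so c = 116 px.
20 columns plus 19 gaps: 2320 + 760 = 3080 px.
Inner content = 3080 − 2·20 = 3040 px.
Subtracting 4 gaps of 22 leaves 2952 for 5 columns, so d = 590.4 px.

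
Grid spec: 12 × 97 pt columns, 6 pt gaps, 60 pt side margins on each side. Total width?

1350 pt

Canvas = 2·60 + 12·97 + 11·6 = 120 + 1164 + 66 = 1350 pt.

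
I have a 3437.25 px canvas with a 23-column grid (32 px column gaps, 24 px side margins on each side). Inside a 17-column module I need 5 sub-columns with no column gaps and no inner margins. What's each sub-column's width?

Inside the margins: 3437.25 − 48 = 3389.25 px.
3389.25 − 22·32 = 2685.25; ÷23 gives c = 116.75 px.
17 columns plus 16 column gaps: 1984.75 + 512 = 2496.75 px.
With no column gaps, each column is 2496.75/5 = 499.35 px.

499.35 px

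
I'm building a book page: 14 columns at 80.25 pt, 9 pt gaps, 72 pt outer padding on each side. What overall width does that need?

Total width: 2·72 + 14·80.25 + 13·9 = 1384.5 pt.

1384.5 pt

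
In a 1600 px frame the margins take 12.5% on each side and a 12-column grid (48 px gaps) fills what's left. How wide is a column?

56 px

1600 × (1 − 2·12.5%) = 1600 × 75% = 1200 px for the columns.
Subtracting 11 gaps of 48 leaves 672 for 12 columns, so c = 56 px.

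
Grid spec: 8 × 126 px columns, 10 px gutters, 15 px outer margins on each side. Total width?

Layout = 2·15 + 8·126 + 7·10 = 30 + 1008 + 70 = 1108 px.

1108 px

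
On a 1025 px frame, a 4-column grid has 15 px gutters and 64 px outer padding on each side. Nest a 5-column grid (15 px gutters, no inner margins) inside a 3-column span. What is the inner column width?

121.8 px

Subtract both margins: 1025 − 2·64 = 897 px.
Subtracting 3 gutters of 15 leaves 852 for 4 columns, so c = 213 px.
Span of 3: 3·213 + 2·15 = 639 + 30 = 669 px.
669 − 4·15 = 609; ÷5 gives d = 121.8 px.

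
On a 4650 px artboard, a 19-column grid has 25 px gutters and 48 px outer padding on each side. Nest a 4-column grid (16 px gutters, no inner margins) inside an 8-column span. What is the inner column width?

463.75 px

Outer content = 4650 − 2·48 = 4554 px.
19 columns + 18 gutters: 19c + 18·25 = 4554.
19c = 4554 − 450 = 4104, so c = 216 px.
Span of 8: 8·216 + 7·25 = 1728 + 175 = 1903 px.
4 columns + 3 gutters: 4d + 3·16 = 1903.
4d = 1903 − 48 = 1855, so d = 463.75 px.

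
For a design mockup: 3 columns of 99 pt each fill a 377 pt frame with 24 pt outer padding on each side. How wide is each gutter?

Content width = 377 − 2·24 = 329 pt.
3 columns take 3·99 = 297 pt; remaining 32 splits into 2 gutters.
g = 32 / 2 = 16 pt.

16 pt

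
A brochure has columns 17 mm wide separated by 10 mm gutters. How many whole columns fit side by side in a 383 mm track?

14 columns

Each extra column adds 17 + 10 = 27 mm.
(383 + 10) / 27 = 14.56, so 14 columns fit.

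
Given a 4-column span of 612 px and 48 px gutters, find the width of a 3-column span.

612 − 3·48 = 468; ÷4 gives c = 117 px.
Span of 3: 3·117 + 2·48 = 351 + 96 = 447 px.

447 px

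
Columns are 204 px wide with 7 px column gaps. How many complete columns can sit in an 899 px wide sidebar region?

k columns need k·204 + (k−1)·7 = k·211 − 7.
k·211 − 7 ≤ 899 → k ≤ 906 / 211 ≈ 4.29, so k = 4.

4 columns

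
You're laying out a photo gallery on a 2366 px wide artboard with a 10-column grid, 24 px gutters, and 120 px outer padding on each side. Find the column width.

Content width = 2366 − 2·120 = 2126 px.
10c + 9·24 = 2126 → 10c = 1910 → c = 191 px.

191 px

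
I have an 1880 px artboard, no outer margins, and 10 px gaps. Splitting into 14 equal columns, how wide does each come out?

14 columns + 13 gaps: 14c + 13·10 = 1880.
14c = 1880 − 130 = 1750, so c = 125 px.

125 px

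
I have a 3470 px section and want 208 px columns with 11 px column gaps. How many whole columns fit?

15 columns

k columns need k·208 + (k−1)·11 = k·219 − 11.
k·219 − 11 ≤ 3470 → k ≤ 3481 / 219 ≈ 15.89, so k = 15.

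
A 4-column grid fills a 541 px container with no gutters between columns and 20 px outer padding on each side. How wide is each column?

Subtract both margins: 541 − 2·20 = 501 px.
With no gutters, each column is 501/4 = 125.25 px.

125.25 px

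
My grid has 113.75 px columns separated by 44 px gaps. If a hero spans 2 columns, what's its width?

271.5 px

2-column span = 2·113.75 + 1·44 = 271.5 px.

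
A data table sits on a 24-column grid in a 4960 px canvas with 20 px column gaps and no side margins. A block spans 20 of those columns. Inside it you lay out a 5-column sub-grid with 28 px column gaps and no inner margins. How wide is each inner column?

803.6 px

Subtracting 23 column gaps of 20 leaves 4500 for 24 columns, so c = 187.5 px.
20-column span = 20·187.5 + 19·20 = 4130 px.
Subtracting 4 column gaps of 28 leaves 4018 for 5 columns, so d = 803.6 px.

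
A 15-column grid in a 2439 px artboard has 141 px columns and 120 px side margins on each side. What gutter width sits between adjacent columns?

6 px

Content width = 2439 − 2·120 = 2199 px.
Columns use 2115 px, leaving 84 px across 14 gutters = 6 px each.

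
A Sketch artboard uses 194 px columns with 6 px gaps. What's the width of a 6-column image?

Span of 6: 6·194 + 5·6 = 1164 + 30 = 1194 px.

1194 px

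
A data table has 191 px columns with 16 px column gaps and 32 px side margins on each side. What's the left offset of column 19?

Column 19 starts at margin + 18·(column + gutter) = 32 + 18·207 = 3758 px.

3758 px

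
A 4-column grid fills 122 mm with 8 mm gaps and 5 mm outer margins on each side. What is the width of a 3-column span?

82 mm

Content width = 122 − 2·5 = 112 mm.
4c + 3·8 = 112 → 4c = 88 → c = 22 mm.
3 columns plus 2 gaps: 66 + 16 = 82 mm.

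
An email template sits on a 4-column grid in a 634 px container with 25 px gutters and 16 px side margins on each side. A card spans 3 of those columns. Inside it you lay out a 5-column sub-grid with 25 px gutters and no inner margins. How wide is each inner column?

69.05 px

Subtract both margins: 634 − 2·16 = 602 px.
4 columns + 3 gutters: 4c + 3·25 = 602.
4c = 602 − 75 = 527, so c = 131.75 px.
3 columns plus 2 gutters: 395.25 + 50 = 445.25 px.
5d + 4·25 = 445.25 → 5d = 345.25 → d = 69.05 px.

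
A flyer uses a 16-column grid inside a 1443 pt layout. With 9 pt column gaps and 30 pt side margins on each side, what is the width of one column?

78 pt

Inside the margins: 1443 − 60 = 1383 pt.
16 columns + 15 column gaps: 16c + 15·9 = 1383.
16c = 1383 − 135 = 1248, so c = 78 pt.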